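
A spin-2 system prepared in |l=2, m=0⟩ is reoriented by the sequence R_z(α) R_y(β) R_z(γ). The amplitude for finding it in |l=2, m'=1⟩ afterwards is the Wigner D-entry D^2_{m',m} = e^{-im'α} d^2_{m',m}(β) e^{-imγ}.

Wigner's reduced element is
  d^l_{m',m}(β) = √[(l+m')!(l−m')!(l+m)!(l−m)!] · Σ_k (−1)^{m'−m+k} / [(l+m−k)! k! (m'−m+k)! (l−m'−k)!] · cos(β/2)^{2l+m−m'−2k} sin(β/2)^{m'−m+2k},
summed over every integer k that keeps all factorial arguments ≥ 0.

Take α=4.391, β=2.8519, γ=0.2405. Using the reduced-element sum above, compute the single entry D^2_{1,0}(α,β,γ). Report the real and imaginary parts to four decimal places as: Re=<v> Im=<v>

Split into d^2_{1,0}(β=2.8519) × two z-phases.
Half-angle: c=0.144340, s=0.989528. N=√(6·1·2·2)=4.898979
k∈{0,1} keeps every argument non-negative
  k=0: (−1)^1·4.8990/(2)·0.1443^3·0.9895^1 = -0.007289
  k=1: (−1)^2·4.8990/(2)·0.1443^1·0.9895^3 = +0.342569
d^2_{1,0}(2.8519) = -0.007289 +0.342569 = +0.335280
D = (-0.315885+0.948798i)·(+0.335280)·(+1.000000+0.000000i) = -0.105910+0.318113i

Re=-0.1059 Im=0.3181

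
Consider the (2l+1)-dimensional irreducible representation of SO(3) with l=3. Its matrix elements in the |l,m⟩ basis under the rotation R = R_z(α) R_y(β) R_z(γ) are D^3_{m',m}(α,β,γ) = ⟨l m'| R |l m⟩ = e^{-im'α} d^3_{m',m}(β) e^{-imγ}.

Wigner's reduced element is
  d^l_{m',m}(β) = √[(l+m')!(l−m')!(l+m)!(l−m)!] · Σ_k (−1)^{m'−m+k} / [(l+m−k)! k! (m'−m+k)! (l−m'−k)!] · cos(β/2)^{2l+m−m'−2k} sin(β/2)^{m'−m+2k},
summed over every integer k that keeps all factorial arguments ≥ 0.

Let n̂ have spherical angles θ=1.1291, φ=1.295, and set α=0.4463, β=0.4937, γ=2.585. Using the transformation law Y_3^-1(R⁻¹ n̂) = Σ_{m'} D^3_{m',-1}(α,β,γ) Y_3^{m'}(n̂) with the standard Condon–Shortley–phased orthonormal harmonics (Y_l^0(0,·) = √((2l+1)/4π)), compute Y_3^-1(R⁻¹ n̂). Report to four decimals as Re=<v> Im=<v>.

Re=0.0318 Im=0.2837

Need the full column D^3_{m',-1} for m'=−3..3 at α=0.4463, β=0.4937, γ=2.585.
cos(β/2)=0.969687, sin(β/2)=0.244351
d^3_{-3,-1}: single k=2 term ⇒ +0.204456;  D = -0.145018-0.144124i
d^3_{-2,-1}: k∈[1..2] ⇒ +0.662478 -0.084133 = +0.578345;  D = -0.546003-0.190692i
d^3_{-1,-1}: k∈[0..2] ⇒ +0.831360 -0.422322 +0.020113 = +0.429151;  D = -0.426544+0.047236i
d^3_{0,-1}: k∈[0..2] ⇒ -0.725708 +0.138244 -0.002926 = -0.590390;  D = +0.501276-0.311901i
d^3_{1,-1}: k∈[0..2] ⇒ +0.316741 -0.026817 +0.000213 = +0.290137;  D = -0.156055+0.244594i
d^3_{2,-1}: k∈[0..1] ⇒ -0.084133 +0.002671 = -0.081462;  D = +0.009882-0.080860i
d^3_{3,-1}: single k=0 term ⇒ +0.012983;  D = +0.004142+0.012304i
Y_3^{m'}(θ=1.1291,φ=1.295) and Σ D·Y over m':
  (-0.1450-0.1441i)·(-0.2269+0.2086i)  (-0.5460-0.1907i)·(-0.3041-0.1871i)  (-0.4265+0.0472i)·(-0.0069+0.0243i)  (+0.5013-0.3119i)·(-0.3328+0.0000i)  (-0.1561+0.2446i)·(+0.0069+0.0243i)  (+0.0099-0.0809i)·(-0.3041+0.1871i)  (+0.0041+0.0123i)·(+0.2269+0.2086i)
Y_3^-1(R⁻¹ n̂) = +0.031770+0.283714i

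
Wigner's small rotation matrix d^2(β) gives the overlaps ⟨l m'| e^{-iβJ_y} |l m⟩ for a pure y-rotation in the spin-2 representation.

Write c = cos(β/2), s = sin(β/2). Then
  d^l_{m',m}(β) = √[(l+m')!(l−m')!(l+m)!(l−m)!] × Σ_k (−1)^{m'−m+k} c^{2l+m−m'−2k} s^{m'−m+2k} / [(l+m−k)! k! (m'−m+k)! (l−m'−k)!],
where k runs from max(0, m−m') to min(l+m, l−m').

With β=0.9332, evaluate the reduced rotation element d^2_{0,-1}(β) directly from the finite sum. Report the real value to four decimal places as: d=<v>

d=-0.5858

d^2_{0,-1}(β=0.9332) via Wigner's sum:
With c≡cos(β/2)=0.893103 and s≡sin(β/2)=0.449852, N=[2·2·1·6]^{1/2}=4.898979
k∈{0,1} keeps every argument non-negative
  k=0: (−1)^1·4.8990/(2)·0.8931^3·0.4499^1 = -0.784965
  k=1: (−1)^2·4.8990/(2)·0.8931^1·0.4499^3 = +0.199153
d^2_{0,-1}(0.9332) = -0.784965 +0.199153 = -0.585812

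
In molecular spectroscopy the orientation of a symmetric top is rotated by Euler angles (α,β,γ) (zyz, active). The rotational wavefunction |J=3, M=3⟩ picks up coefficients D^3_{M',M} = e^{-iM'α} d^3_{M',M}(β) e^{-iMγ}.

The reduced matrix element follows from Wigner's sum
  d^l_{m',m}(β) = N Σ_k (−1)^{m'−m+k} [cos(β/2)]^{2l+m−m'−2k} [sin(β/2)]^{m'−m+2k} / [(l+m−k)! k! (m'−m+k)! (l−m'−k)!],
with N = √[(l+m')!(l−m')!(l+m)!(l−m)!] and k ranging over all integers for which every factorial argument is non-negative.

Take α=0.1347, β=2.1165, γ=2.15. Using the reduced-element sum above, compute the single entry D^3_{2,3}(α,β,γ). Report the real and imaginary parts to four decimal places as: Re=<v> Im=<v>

First d^3_{2,3}(β=2.1165), then the phase factors e^{-i(2)α} and e^{-i(3)γ}:
Half-angle: c=0.490398, s=0.871499. N=√(120·1·720·1)=293.938769
The bounds max(0,m−m')=1 and min(l+m,l−m')=1 give 1 term
  k=1: (−1)^0·293.9388/(120)·0.4904^5·0.8715^1 = +0.060546
d^3_{2,3}(2.1165) = +0.060546
Phases: e^{-i·(2)·0.1347}=+0.963931-0.266153i, e^{-i·(3)·2.15}=+0.986119-0.166042i ⇒ D=+0.054876-0.025581i

Re=0.0549 Im=-0.0256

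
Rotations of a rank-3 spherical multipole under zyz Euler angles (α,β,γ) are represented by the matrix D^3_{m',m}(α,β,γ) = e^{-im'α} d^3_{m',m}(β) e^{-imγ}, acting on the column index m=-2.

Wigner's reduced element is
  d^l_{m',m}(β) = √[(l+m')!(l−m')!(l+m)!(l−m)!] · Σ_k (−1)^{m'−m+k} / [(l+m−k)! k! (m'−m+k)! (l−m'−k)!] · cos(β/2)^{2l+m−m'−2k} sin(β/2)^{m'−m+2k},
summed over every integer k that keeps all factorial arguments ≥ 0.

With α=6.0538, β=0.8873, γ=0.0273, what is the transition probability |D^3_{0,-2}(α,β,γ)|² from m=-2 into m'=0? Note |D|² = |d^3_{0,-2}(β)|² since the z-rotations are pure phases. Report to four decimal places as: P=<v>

Split into d^3_{0,-2}(β=0.8873) × two z-phases.
Half-angle: c=0.903191, s=0.429239. N=√(6·6·1·120)=65.726707
k: max(0,(-2)−(0))=0 … min(3+(-2),3−(0))=1
  k=0: (−1)^2·65.7267/(12)·0.9032^4·0.4292^2 = +0.671548
  k=1: (−1)^3·65.7267/(12)·0.9032^2·0.4292^4 = -0.151676
d^3_{0,-2}(0.8873) = +0.671548 -0.151676 = +0.519872
|D^3_{0,-2}|² = |d^3_{0,-2}(β)|² = (+0.519872)² = 0.270267 (the z-rotation phases have unit modulus)

P=0.2703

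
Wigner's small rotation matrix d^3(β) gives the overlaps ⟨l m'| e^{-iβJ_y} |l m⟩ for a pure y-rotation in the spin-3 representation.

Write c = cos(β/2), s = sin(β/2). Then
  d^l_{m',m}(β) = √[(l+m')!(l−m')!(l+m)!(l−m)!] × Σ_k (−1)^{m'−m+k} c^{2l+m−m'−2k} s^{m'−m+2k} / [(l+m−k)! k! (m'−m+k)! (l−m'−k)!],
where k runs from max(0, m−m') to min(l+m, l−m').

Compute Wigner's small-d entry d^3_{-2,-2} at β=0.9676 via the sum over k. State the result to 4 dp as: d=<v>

d^3_{-2,-2}(β=0.9676) via Wigner's sum:
With c≡cos(β/2)=0.885234 and s≡sin(β/2)=0.465146, N=[1·120·1·120]^{1/2}=120.000000
Admissible k: 0..1 (factorial args all ≥0)
  k=0: (−1)^0·120.0000/(120)·0.8852^6·0.4651^0 = +0.481225
  k=1: (−1)^1·120.0000/(24)·0.8852^4·0.4651^2 = -0.664326
d^3_{-2,-2}(0.9676) = +0.481225 -0.664326 = -0.183101

d=-0.1831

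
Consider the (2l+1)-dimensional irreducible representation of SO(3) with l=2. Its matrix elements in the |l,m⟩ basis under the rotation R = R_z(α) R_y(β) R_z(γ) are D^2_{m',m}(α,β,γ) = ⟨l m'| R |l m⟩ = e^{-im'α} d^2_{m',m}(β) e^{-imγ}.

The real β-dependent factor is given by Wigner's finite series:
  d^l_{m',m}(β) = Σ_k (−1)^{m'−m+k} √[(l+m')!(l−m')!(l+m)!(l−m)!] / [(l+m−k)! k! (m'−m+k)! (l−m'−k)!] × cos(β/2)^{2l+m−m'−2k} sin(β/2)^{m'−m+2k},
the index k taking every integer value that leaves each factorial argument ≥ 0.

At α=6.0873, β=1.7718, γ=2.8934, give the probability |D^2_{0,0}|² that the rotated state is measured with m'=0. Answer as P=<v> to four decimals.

Split into d^2_{0,0}(β=1.7718) × two z-phases.
c=cos(1.7718/2)=0.632593, s=sin(1.7718/2)=0.774485; N=√[2·2·2·2]=4.000000
Admissible k: 0..2 (factorial args all ≥0)
  k=0: (−1)^0·4.0000/(4)·0.6326^4·0.7745^0 = +0.160139
  k=1: (−1)^1·4.0000/(1)·0.6326^2·0.7745^2 = -0.960139
  k=2: (−1)^2·4.0000/(4)·0.6326^0·0.7745^4 = +0.359792
d^2_{0,0}(1.7718) = +0.160139 -0.960139 +0.359792 = -0.440208
|D^2_{0,0}|² = |d^2_{0,0}(β)|² = (-0.440208)² = 0.193783 (the z-rotation phases have unit modulus)

P=0.1938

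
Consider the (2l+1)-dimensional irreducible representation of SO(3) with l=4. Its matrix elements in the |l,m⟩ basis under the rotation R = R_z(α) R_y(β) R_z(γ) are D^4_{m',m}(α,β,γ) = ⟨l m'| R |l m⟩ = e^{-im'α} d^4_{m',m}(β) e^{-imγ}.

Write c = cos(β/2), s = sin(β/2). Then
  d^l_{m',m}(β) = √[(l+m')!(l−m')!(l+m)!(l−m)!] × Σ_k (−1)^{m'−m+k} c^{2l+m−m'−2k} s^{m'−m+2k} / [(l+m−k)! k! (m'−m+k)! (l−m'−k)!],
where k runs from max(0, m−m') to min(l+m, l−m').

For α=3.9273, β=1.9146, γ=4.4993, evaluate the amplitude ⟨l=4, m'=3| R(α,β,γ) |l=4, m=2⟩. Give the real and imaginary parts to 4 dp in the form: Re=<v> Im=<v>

Re=-0.1142 Im=-0.3032

Split into d^4_{3,2}(β=1.9146) × two z-phases.
Half-angle: c=0.575730, s=0.817640. N=√(5040·1·720·2)=2693.993318
k∈{0,1} keeps every argument non-negative
  k=0: (−1)^1·2693.9933/(720)·0.5757^7·0.8176^1 = -0.064144
  k=1: (−1)^2·2693.9933/(240)·0.5757^5·0.8176^3 = +0.388119
d^4_{3,2}(1.9146) = -0.064144 +0.388119 = +0.323975
Attach z-rotation phases: D = e^{-i(3)(3.9273)}·(+0.323975)·e^{-i(2)(4.4993)} = -0.114173-0.303190i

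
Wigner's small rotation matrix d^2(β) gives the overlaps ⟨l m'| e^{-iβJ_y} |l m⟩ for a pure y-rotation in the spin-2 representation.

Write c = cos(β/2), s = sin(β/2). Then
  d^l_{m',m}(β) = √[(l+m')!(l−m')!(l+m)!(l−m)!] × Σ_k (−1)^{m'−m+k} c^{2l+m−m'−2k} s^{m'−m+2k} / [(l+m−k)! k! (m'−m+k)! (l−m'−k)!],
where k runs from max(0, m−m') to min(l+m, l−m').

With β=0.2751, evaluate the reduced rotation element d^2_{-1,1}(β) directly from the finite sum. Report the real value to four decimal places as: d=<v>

d=0.0550

d^2_{-1,1}(β=0.2751) via Wigner's sum:
Half-angle: c=0.990555, s=0.137117. N=√(1·6·6·1)=6.000000
The bounds max(0,m−m')=2 and min(l+m,l−m')=3 give 2 terms
  k=2: (−1)^0·6.0000/(2)·0.9906^2·0.1371^2 = +0.055343
  k=3: (−1)^1·6.0000/(6)·0.9906^0·0.1371^4 = -0.000353
d^2_{-1,1}(0.2751) = +0.055343 -0.000353 = +0.054989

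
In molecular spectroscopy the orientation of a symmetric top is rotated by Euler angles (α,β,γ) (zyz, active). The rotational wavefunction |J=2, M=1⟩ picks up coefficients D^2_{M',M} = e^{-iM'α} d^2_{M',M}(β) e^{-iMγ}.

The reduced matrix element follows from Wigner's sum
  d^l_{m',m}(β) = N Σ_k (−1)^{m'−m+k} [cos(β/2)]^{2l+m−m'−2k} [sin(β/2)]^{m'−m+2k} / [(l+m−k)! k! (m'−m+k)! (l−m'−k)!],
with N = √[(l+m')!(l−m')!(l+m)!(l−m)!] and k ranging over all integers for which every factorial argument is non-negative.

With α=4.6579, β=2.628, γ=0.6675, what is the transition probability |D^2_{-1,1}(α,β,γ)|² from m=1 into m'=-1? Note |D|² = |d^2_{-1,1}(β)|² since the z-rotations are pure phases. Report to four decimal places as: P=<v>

P=0.4818

First d^2_{-1,1}(β=2.628), then the phase factors e^{-i(-1)α} and e^{-i(1)γ}:
Half-angle: c=0.253983, s=0.967209. N=√(1·6·6·1)=6.000000
k∈{2,3} keeps every argument non-negative
  k=2: (−1)^0·6.0000/(2)·0.2540^2·0.9672^2 = +0.181039
  k=3: (−1)^1·6.0000/(6)·0.2540^0·0.9672^4 = -0.875146
d^2_{-1,1}(2.628) = +0.181039 -0.875146 = -0.694107
|D^2_{-1,1}|² = |d^2_{-1,1}(β)|² = (-0.694107)² = 0.481785 (the z-rotation phases have unit modulus)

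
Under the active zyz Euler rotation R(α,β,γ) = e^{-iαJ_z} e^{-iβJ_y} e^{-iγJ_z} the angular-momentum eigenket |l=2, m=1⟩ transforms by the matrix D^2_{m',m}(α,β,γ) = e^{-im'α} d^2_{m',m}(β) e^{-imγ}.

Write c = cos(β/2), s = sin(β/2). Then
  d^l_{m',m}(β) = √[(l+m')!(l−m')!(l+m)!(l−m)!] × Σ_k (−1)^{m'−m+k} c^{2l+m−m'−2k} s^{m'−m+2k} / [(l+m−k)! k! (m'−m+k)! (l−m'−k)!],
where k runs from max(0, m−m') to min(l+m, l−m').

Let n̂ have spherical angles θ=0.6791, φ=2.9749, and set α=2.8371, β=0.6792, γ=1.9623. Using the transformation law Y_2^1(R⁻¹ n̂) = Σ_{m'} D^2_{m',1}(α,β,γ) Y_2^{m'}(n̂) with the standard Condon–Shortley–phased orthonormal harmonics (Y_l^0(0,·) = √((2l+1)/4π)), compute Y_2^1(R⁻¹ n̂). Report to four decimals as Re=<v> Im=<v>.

Need the full column D^2_{m',1} for m'=−2..2 at α=2.8371, β=0.6792, γ=1.9623.
cos(β/2)=0.942888, sin(β/2)=0.333110
d^2_{-2,1}: single k=3 term ⇒ +0.069703;  D = -0.058672-0.037632i
d^2_{-1,1}: k∈[2..3] ⇒ +0.295949 -0.012313 = +0.283636;  D = +0.181853+0.217667i
d^2_{0,1}: k∈[1..2] ⇒ +0.683980 -0.085369 = +0.598612;  D = -0.228417-0.553318i
d^2_{1,1}: k∈[0..1] ⇒ +0.790388 -0.295949 = +0.494439;  D = +0.042967+0.492569i
d^2_{2,1}: single k=0 term ⇒ -0.558468;  D = -0.120501+0.545312i
Y_2^{m'}(θ=0.6791,φ=2.9749) and Σ D·Y over m':
  (-0.0587-0.0376i)·(+0.1440+0.0499i)  (+0.1819+0.2177i)·(-0.3723-0.0626i)  (-0.2284-0.5533i)·(+0.2575+0.0000i)  (+0.0430+0.4926i)·(+0.3723-0.0626i)  (-0.1205+0.5453i)·(+0.1440-0.0499i)
Y_2^1(R⁻¹ n̂) = -0.062770+0.021972i

Re=-0.0628 Im=0.0220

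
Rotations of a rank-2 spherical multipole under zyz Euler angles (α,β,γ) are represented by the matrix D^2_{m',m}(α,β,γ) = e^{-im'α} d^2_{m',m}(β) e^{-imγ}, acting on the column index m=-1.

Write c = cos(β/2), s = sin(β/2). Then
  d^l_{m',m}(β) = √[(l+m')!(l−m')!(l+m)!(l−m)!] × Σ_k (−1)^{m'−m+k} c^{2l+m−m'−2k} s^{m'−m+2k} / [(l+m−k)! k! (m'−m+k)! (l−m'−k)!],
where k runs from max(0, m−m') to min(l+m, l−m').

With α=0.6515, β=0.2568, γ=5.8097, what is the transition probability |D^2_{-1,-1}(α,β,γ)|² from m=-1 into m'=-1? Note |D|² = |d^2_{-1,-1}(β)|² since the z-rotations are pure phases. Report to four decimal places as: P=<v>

P=0.8447

D^2_{-1,-1}(0.6515,0.2568,5.8097) = e^{-i·-1·0.6515}·d^2_{-1,-1}(0.2568)·e^{-i·-1·5.8097}. Compute d first:
With c≡cos(β/2)=0.991768 and s≡sin(β/2)=0.128047, N=[1·6·1·6]^{1/2}=6.000000
k∈{0,1} keeps every argument non-negative
  k=0: (−1)^0·6.0000/(6)·0.9918^4·0.1280^0 = +0.967477
  k=1: (−1)^1·6.0000/(2)·0.9918^2·0.1280^2 = -0.048382
d^2_{-1,-1}(0.2568) = +0.967477 -0.048382 = +0.919095
|D^2_{-1,-1}|² = |d^2_{-1,-1}(β)|² = (+0.919095)² = 0.844735 (the z-rotation phases have unit modulus)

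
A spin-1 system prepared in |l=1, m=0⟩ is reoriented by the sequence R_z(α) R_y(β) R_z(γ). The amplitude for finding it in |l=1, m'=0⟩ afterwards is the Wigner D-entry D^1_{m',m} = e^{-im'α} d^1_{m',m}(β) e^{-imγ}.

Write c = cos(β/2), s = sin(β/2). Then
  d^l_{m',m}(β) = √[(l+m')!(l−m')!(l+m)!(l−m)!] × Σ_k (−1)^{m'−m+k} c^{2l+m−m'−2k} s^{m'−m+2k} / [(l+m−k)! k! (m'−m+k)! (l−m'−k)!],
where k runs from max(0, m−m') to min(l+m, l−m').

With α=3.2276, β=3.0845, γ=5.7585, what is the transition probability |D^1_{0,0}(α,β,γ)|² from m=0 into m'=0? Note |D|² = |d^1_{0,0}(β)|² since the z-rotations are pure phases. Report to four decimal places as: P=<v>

D^1_{0,0}(3.2276,3.0845,5.7585) = e^{-i·0·3.2276}·d^1_{0,0}(3.0845)·e^{-i·0·5.7585}. Compute d first:
Half-angle: c=0.028542, s=0.999593. N=√(1·1·1·1)=1.000000
The bounds max(0,m−m')=0 and min(l+m,l−m')=1 give 2 terms
  k=0: (−1)^0·1.0000/(1)·0.0285^2·0.9996^0 = +0.000815
  k=1: (−1)^1·1.0000/(1)·0.0285^0·0.9996^2 = -0.999185
d^1_{0,0}(3.0845) = +0.000815 -0.999185 = -0.998371
|D^1_{0,0}|² = |d^1_{0,0}(β)|² = (-0.998371)² = 0.996744 (the z-rotation phases have unit modulus)

P=0.9967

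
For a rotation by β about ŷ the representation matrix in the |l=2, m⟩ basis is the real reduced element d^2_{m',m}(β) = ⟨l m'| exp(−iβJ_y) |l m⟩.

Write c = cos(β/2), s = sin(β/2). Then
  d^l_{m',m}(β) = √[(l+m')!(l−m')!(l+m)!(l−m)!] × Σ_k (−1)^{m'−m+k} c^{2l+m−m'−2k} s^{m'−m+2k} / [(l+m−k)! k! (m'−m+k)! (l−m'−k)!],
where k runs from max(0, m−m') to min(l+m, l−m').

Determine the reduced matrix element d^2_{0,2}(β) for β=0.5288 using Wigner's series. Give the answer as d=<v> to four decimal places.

d^2_{0,2}(β=0.5288) via Wigner's sum:
Half-angle: c=0.965249, s=0.261330. N=√(2·2·24·1)=9.797959
k: max(0,(2)−(0))=2 … min(2+(2),2−(0))=2
  k=2: (−1)^0·9.7980/(4)·0.9652^2·0.2613^2 = +0.155860
d^2_{0,2}(0.5288) = +0.155860

d=0.1559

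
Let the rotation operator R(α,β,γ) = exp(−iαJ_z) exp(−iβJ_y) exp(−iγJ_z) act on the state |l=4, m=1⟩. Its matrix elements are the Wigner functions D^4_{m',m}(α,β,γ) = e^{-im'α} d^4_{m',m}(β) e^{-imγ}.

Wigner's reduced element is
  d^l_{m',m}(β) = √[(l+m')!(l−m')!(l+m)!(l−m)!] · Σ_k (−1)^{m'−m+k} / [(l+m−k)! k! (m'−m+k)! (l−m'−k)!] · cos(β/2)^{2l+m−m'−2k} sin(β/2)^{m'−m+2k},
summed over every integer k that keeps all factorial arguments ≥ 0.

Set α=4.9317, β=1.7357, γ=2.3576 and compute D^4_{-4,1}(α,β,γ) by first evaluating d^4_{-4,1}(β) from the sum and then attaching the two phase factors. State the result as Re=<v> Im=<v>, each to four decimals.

Re=0.0472 Im=-0.5205

Split into d^4_{-4,1}(β=1.7357) × two z-phases.
c=cos(1.7357/2)=0.646468, s=sin(1.7357/2)=0.762941; N=√[1·40320·120·6]=5387.986637
Admissible k: 5..5 (factorial args all ≥0)
  k=5: (−1)^0·5387.9866/(720)·0.6465^3·0.7629^5 = +0.522625
d^4_{-4,1}(1.7357) = +0.522625
Phases: e^{-i·(-4)·4.9317}=+0.639273+0.768980i, e^{-i·(1)·2.3576}=-0.708100-0.706112i ⇒ D=+0.047202-0.520489i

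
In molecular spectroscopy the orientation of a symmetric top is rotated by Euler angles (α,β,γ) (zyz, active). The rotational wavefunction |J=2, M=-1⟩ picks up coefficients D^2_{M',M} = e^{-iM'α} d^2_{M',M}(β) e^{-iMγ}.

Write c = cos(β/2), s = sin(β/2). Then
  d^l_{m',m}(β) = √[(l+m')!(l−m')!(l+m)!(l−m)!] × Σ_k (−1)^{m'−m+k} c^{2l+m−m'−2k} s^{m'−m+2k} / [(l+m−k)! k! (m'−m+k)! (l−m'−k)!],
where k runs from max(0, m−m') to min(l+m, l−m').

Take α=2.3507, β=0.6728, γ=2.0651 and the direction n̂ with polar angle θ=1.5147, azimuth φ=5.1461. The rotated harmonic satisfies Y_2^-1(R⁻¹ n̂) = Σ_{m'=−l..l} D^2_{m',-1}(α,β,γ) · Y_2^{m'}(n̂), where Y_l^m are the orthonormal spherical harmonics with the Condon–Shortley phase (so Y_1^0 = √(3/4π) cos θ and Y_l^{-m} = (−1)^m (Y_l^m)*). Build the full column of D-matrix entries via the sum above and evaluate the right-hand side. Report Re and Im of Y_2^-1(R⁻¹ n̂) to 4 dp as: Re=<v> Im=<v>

Need the full column D^2_{m',-1} for m'=−2..2 at α=2.3507, β=0.6728, γ=2.0651.
cos(β/2)=0.943949, sin(β/2)=0.330091
d^2_{-2,-1}: single k=1 term ⇒ +0.555277;  D = +0.491675+0.258046i
d^2_{-1,-1}: k∈[0..1] ⇒ +0.793952 -0.291263 = +0.502689;  D = -0.146916-0.480741i
d^2_{0,-1}: k∈[0..1] ⇒ -0.680072 +0.083162 = -0.596910;  D = +0.283185-0.525460i
d^2_{1,-1}: k∈[0..1] ⇒ +0.291263 -0.011872 = +0.279391;  D = +0.268074-0.078714i
d^2_{2,-1}: single k=0 term ⇒ -0.067902;  D = +0.059416+0.032869i
Y_2^{m'}(θ=1.5147,φ=5.1461) and Σ D·Y over m':
  (+0.4917+0.2580i)·(-0.2491+0.2937i)  (-0.1469-0.4807i)·(+0.0182+0.0392i)  (+0.2832-0.5255i)·(-0.3124+0.0000i)  (+0.2681-0.0787i)·(-0.0182+0.0392i)  (+0.0594+0.0329i)·(-0.2491-0.2937i)
Y_2^-1(R⁻¹ n̂) = -0.277440+0.216099i

Re=-0.2774 Im=0.2161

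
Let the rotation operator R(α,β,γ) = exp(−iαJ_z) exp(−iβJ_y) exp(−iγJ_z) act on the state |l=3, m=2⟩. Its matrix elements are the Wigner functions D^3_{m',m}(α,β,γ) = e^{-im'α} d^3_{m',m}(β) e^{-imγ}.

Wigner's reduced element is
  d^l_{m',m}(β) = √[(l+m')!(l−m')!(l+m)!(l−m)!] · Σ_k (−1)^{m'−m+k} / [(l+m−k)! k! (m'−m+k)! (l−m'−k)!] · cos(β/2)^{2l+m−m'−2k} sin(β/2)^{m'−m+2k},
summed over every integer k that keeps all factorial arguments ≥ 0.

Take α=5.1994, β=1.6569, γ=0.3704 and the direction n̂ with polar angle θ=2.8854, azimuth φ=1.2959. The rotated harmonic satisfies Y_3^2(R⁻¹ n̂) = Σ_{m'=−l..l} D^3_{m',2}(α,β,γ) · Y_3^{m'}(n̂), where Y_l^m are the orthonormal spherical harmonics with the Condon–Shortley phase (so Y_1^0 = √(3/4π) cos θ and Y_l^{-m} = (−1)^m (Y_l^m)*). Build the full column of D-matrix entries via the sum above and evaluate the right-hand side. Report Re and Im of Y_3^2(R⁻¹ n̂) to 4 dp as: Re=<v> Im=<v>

Need the full column D^3_{m',2} for m'=−3..3 at α=5.1994, β=1.6569, γ=0.3704.
cos(β/2)=0.676019, sin(β/2)=0.736884
d^3_{-3,2}: single k=5 term ⇒ +0.359775;  D = -0.237293+0.270426i
d^3_{-2,2}: k∈[4..5] ⇒ +0.673729 -0.160102 = +0.513627;  D = -0.499721-0.118706i
d^3_{-1,2}: k∈[3..4] ⇒ +0.781816 -0.464468 = +0.317348;  D = -0.079678-0.307183i
d^3_{0,2}: k∈[2..3] ⇒ +0.621147 -0.738033 = -0.116886;  D = -0.086253+0.078884i
d^3_{1,2}: k∈[1..2] ⇒ +0.328998 -0.781816 = -0.452818;  D = -0.426443-0.152283i
d^3_{2,2}: k∈[0..1] ⇒ +0.095445 -0.567027 = -0.471582;  D = -0.067685-0.466699i
d^3_{3,2}: single k=0 term ⇒ -0.254841;  D = +0.205762-0.150351i
Y_3^{m'}(θ=2.8854,φ=1.2959) and Σ D·Y over m':
  (-0.2373+0.2704i)·(-0.0050+0.0046i)  (-0.4997-0.1187i)·(+0.0541+0.0332i)  (-0.0797-0.3072i)·(+0.0818-0.2900i)  (-0.0863+0.0789i)·(-0.6061+0.0000i)  (-0.4264-0.1523i)·(-0.0818-0.2900i)  (-0.0677-0.4667i)·(+0.0541-0.0332i)  (+0.2058-0.1504i)·(+0.0050+0.0046i)
Y_3^2(R⁻¹ n̂) = -0.093193+0.038022i

Re=-0.0932 Im=0.0380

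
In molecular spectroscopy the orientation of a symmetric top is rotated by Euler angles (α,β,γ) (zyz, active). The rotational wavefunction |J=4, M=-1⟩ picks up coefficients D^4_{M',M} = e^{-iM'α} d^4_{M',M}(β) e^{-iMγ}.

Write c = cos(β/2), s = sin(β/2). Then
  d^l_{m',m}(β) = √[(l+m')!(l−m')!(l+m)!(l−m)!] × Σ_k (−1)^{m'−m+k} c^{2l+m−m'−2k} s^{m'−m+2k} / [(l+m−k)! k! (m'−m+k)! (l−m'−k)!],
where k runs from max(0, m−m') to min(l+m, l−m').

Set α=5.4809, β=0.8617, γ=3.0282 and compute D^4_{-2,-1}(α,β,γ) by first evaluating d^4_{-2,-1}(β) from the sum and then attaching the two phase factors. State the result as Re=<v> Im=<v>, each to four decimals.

First d^4_{-2,-1}(β=0.8617), then the phase factors e^{-i(-2)α} and e^{-i(-1)γ}:
With c≡cos(β/2)=0.908611 and s≡sin(β/2)=0.417643, N=[2·720·6·120]^{1/2}=1018.233765
Admissible k: 1..3 (factorial args all ≥0)
  k=1: (−1)^0·1018.2338/(240)·0.9086^7·0.4176^1 = +0.905916
  k=2: (−1)^1·1018.2338/(48)·0.9086^5·0.4176^3 = -0.957002
  k=3: (−1)^2·1018.2338/(72)·0.9086^3·0.4176^5 = +0.134796
d^4_{-2,-1}(0.8617) = +0.905916 -0.957002 +0.134796 = +0.083710
D = (-0.033768-0.999430i)·(+0.083710)·(-0.993578+0.113150i) = +0.012275+0.082805i

Re=0.0123 Im=0.0828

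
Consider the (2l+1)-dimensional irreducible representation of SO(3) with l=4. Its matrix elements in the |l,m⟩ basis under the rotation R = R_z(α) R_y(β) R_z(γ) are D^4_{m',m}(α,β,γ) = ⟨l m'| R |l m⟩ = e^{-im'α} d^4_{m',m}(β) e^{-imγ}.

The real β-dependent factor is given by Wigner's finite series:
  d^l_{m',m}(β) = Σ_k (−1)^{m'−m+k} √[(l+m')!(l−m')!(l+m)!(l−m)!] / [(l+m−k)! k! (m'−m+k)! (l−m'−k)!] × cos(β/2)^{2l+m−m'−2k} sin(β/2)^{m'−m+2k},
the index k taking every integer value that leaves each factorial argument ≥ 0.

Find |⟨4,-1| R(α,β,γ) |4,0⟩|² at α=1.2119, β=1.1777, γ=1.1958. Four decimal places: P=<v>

P=0.1523

D^4_{-1,0}(1.2119,1.1777,1.1958) = e^{-i·-1·1.2119}·d^4_{-1,0}(1.1777)·e^{-i·0·1.1958}. Compute d first:
Half-angle: c=0.831580, s=0.555405. N=√(6·120·24·24)=643.987578
The bounds max(0,m−m')=1 and min(l+m,l−m')=4 give 4 terms
  k=1: (−1)^0·643.9876/(144)·0.8316^7·0.5554^1 = +0.683051
  k=2: (−1)^1·643.9876/(24)·0.8316^5·0.5554^3 = -1.828167
  k=3: (−1)^2·643.9876/(24)·0.8316^3·0.5554^5 = +0.815507
  k=4: (−1)^3·643.9876/(144)·0.8316^1·0.5554^7 = -0.060630
d^4_{-1,0}(1.1777) = +0.683051 -1.828167 +0.815507 -0.060630 = -0.390240
|D^4_{-1,0}|² = |d^4_{-1,0}(β)|² = (-0.390240)² = 0.152287 (the z-rotation phases have unit modulus)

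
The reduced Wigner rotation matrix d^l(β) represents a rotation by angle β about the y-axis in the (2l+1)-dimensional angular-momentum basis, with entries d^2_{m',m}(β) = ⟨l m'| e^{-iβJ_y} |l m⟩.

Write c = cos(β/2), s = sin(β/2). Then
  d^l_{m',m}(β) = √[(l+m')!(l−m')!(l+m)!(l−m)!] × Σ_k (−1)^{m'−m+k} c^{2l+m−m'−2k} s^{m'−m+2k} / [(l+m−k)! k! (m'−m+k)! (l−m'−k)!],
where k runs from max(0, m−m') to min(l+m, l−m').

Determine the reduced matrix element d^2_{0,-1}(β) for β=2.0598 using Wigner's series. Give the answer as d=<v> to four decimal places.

d^2_{0,-1}(β=2.0598) via Wigner's sum:
With c≡cos(β/2)=0.514905 and s≡sin(β/2)=0.857248, N=[2·2·1·6]^{1/2}=4.898979
k∈{0,1} keeps every argument non-negative
  k=0: (−1)^1·4.8990/(2)·0.5149^3·0.8572^1 = -0.286657
  k=1: (−1)^2·4.8990/(2)·0.5149^1·0.8572^3 = +0.794550
d^2_{0,-1}(2.0598) = -0.286657 +0.794550 = +0.507893

d=0.5079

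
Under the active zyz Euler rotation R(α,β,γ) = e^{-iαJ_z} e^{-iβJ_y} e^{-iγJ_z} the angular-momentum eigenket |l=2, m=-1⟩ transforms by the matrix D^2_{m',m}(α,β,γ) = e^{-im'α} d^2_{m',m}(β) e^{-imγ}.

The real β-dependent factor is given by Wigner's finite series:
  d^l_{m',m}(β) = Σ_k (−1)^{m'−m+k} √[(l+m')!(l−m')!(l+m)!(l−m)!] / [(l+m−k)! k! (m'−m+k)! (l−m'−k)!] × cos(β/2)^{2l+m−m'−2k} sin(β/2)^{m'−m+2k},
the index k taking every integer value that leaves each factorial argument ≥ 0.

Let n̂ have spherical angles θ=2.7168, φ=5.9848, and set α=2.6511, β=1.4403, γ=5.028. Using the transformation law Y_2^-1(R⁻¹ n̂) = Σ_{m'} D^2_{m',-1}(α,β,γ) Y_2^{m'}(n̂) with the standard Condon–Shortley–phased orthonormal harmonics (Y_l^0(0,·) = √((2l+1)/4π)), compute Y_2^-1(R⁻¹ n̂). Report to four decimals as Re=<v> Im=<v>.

Re=-0.1360 Im=0.3149

Need the full column D^2_{m',-1} for m'=−2..2 at α=2.6511, β=1.4403, γ=5.028.
cos(β/2)=0.751707, sin(β/2)=0.659497
d^2_{-2,-1}: single k=1 term ⇒ +0.560259;  D = -0.345878-0.440748i
d^2_{-1,-1}: k∈[0..1] ⇒ +0.319296 -0.737300 = -0.418004;  D = -0.072729-0.411628i
d^2_{0,-1}: k∈[0..1] ⇒ -0.686174 +0.528157 = -0.158016;  D = -0.049048+0.150211i
d^2_{1,-1}: k∈[0..1] ⇒ +0.737300 -0.189170 = +0.548130;  D = -0.395528+0.379479i
d^2_{2,-1}: single k=0 term ⇒ -0.431239;  D = -0.415129+0.116770i
Y_2^{m'}(θ=2.7168,φ=5.9848) and Σ D·Y over m':
  (-0.3459-0.4407i)·(+0.0543+0.0369i)  (-0.0727-0.4116i)·(-0.2773-0.0853i)  (-0.0490+0.1502i)·(+0.4701+0.0000i)  (-0.3955+0.3795i)·(+0.2773-0.0853i)  (-0.4151+0.1168i)·(+0.0543-0.0369i)
Y_2^-1(R⁻¹ n̂) = -0.136045+0.314870i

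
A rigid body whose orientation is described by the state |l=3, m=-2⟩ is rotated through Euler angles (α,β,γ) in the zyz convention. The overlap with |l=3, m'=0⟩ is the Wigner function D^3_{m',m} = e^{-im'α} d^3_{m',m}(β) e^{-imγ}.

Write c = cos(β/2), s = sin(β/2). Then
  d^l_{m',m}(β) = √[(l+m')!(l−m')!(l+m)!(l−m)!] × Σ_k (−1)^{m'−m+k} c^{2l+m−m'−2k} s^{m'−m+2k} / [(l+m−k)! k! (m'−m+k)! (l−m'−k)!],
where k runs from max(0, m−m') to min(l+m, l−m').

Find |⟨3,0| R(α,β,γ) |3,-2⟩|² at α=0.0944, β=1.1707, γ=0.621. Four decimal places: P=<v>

First d^3_{0,-2}(β=1.1707), then the phase factors e^{-i(0)α} and e^{-i(-2)γ}:
With c≡cos(β/2)=0.833519 and s≡sin(β/2)=0.552491, N=[6·6·1·120]^{1/2}=65.726707
Admissible k: 0..1 (factorial args all ≥0)
  k=0: (−1)^2·65.7267/(12)·0.8335^4·0.5525^2 = +0.806999
  k=1: (−1)^3·65.7267/(12)·0.8335^2·0.5525^4 = -0.354562
d^3_{0,-2}(1.1707) = +0.806999 -0.354562 = +0.452436
|D^3_{0,-2}|² = |d^3_{0,-2}(β)|² = (+0.452436)² = 0.204699 (the z-rotation phases have unit modulus)

P=0.2047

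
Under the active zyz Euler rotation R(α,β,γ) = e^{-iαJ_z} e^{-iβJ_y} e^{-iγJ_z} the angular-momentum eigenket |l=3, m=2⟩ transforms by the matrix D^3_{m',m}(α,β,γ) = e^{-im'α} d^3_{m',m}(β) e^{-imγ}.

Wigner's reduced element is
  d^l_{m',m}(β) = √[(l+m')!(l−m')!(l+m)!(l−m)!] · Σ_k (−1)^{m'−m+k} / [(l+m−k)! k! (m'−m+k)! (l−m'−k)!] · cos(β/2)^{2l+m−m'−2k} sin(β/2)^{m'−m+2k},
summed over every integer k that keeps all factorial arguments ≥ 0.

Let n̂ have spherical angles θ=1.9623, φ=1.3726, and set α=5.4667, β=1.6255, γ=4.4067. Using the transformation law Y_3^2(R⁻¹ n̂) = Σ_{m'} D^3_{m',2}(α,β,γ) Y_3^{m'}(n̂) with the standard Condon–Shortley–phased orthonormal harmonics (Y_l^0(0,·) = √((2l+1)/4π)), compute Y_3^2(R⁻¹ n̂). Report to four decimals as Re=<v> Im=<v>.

Need the full column D^3_{m',2} for m'=−3..3 at α=5.4667, β=1.6255, γ=4.4067.
cos(β/2)=0.687504, sin(β/2)=0.726181
d^3_{-3,2}: single k=5 term ⇒ +0.340074;  D = +0.089817+0.327999i
d^3_{-2,2}: k∈[4..5] ⇒ +0.657202 -0.146645 = +0.510557;  D = -0.266515+0.435475i
d^3_{-1,2}: k∈[3..4] ⇒ +0.787027 -0.439034 = +0.347993;  D = -0.340699+0.070876i
d^3_{0,2}: k∈[2..3] ⇒ +0.645284 -0.719929 = -0.074645;  D = +0.061124+0.042846i
d^3_{1,2}: k∈[1..2] ⇒ +0.352713 -0.787027 = -0.434314;  D = +0.061867+0.429885i
d^3_{2,2}: k∈[0..1] ⇒ +0.105597 -0.589061 = -0.483464;  D = -0.301569+0.377881i
d^3_{3,2}: single k=0 term ⇒ -0.273210;  D = -0.272319+0.022040i
Y_3^{m'}(θ=1.9623,φ=1.3726) and Σ D·Y over m':
  (+0.0898+0.3280i)·(-0.1846+0.2730i)  (-0.2665+0.4355i)·(+0.3074+0.1286i)  (-0.3407+0.0709i)·(-0.0160+0.0797i)  (+0.0611+0.0428i)·(+0.3235+0.0000i)  (+0.0619+0.4299i)·(+0.0160+0.0797i)  (-0.3016+0.3779i)·(+0.3074-0.1286i)  (-0.2723+0.0220i)·(+0.1846+0.2730i)
Y_3^2(R⁻¹ n̂) = -0.358073+0.145602i

Re=-0.3581 Im=0.1456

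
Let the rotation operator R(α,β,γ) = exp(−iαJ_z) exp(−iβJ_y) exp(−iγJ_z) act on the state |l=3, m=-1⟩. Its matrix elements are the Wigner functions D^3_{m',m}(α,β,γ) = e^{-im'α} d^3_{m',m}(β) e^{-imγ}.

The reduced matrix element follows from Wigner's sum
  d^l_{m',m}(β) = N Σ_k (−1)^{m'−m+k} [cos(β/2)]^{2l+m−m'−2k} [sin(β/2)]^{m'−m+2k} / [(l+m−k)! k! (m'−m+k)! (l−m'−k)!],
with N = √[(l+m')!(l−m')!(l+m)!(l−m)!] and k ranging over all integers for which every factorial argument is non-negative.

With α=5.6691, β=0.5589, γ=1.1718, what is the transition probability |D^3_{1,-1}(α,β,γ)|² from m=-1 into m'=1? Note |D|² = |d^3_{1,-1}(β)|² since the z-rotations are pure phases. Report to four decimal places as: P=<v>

First d^3_{1,-1}(β=0.5589), then the phase factors e^{-i(1)α} and e^{-i(-1)γ}:
c=cos(0.5589/2)=0.961207, s=sin(0.5589/2)=0.275827; N=√[24·2·2·24]=48.000000
Admissible k: 0..2 (factorial args all ≥0)
  k=0: (−1)^2·48.0000/(8)·0.9612^4·0.2758^2 = +0.389667
  k=1: (−1)^3·48.0000/(6)·0.9612^2·0.2758^4 = -0.042783
  k=2: (−1)^4·48.0000/(48)·0.9612^0·0.2758^6 = +0.000440
d^3_{1,-1}(0.5589) = +0.389667 -0.042783 +0.000440 = +0.347324
|D^3_{1,-1}|² = |d^3_{1,-1}(β)|² = (+0.347324)² = 0.120634 (the z-rotation phases have unit modulus)

P=0.1206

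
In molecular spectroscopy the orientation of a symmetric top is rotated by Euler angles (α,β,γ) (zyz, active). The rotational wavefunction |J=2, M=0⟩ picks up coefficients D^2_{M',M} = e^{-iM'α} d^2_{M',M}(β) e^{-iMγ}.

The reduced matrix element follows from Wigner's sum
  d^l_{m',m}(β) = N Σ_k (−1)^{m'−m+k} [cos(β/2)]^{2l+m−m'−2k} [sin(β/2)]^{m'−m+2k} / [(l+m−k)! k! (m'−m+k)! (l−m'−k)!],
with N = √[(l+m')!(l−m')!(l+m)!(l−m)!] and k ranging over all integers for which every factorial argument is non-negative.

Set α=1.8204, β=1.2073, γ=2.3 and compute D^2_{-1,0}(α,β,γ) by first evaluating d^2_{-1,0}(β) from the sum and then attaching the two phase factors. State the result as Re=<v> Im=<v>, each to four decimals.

Re=-0.1005 Im=0.3944

Split into d^2_{-1,0}(β=1.2073) × two z-phases.
Half-angle: c=0.823269, s=0.567651. N=√(1·6·2·2)=4.898979
k: max(0,(0)−(-1))=1 … min(2+(0),2−(-1))=2
  k=1: (−1)^0·4.8990/(2)·0.8233^3·0.5677^1 = +0.775859
  k=2: (−1)^1·4.8990/(2)·0.8233^1·0.5677^3 = -0.368860
d^2_{-1,0}(1.2073) = +0.775859 -0.368860 = +0.406998
D = (-0.247020+0.969010i)·(+0.406998)·(+1.000000+0.000000i) = -0.100537+0.394386i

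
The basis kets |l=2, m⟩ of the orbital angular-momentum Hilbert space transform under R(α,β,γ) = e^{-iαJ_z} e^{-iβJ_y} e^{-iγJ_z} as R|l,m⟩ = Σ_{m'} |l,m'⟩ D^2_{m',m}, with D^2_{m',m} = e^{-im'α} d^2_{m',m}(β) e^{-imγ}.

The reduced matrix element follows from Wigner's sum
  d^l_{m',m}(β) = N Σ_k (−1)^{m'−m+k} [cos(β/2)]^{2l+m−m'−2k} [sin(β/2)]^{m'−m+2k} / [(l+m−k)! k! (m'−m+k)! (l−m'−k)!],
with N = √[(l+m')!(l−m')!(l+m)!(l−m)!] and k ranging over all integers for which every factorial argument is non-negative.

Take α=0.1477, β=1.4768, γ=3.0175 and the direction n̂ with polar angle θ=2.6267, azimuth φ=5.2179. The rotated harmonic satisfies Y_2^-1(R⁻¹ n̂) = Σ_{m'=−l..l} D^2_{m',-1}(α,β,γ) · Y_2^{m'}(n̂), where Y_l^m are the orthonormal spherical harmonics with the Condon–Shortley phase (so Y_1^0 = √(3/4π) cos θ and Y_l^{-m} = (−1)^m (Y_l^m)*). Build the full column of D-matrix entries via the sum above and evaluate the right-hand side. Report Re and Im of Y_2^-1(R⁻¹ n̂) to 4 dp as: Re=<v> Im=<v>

Re=-0.0649 Im=-0.0242

Need the full column D^2_{m',-1} for m'=−2..2 at α=0.1477, β=1.4768, γ=3.0175.
cos(β/2)=0.739546, sin(β/2)=0.673105
d^2_{-2,-1}: single k=1 term ⇒ +0.544515;  D = -0.536544-0.092824i
d^2_{-1,-1}: k∈[0..1] ⇒ +0.299131 -0.743393 = -0.444262;  D = +0.444138+0.010487i
d^2_{0,-1}: k∈[0..1] ⇒ -0.666891 +0.552447 = -0.114445;  D = +0.113565-0.014165i
d^2_{1,-1}: k∈[0..1] ⇒ +0.743393 -0.205273 = +0.538120;  D = -0.518366+0.144463i
d^2_{2,-1}: single k=0 term ⇒ -0.451071;  D = +0.411961-0.183720i
Y_2^{m'}(θ=2.6267,φ=5.2179) and Σ D·Y over m':
  (-0.5365-0.0928i)·(-0.0497+0.0794i)  (+0.4441+0.0105i)·(-0.1603-0.2897i)  (+0.1136-0.0142i)·(+0.4013+0.0000i)  (-0.5184+0.1445i)·(+0.1603-0.2897i)  (+0.4120-0.1837i)·(-0.0497-0.0794i)
Y_2^-1(R⁻¹ n̂) = -0.064881-0.024232i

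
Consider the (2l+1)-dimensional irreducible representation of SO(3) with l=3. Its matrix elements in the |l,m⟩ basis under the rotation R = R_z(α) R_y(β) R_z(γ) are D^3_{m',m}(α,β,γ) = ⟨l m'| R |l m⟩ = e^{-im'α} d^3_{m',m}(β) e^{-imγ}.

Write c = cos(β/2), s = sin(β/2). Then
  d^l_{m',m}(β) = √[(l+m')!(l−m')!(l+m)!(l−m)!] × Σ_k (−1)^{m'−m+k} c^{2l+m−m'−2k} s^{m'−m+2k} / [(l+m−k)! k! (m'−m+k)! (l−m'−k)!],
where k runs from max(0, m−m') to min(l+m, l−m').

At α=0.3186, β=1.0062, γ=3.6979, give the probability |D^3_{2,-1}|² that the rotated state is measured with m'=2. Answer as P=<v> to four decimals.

Split into d^3_{2,-1}(β=1.0062) × two z-phases.
With c≡cos(β/2)=0.876092 and s≡sin(β/2)=0.482144, N=[120·1·2·24]^{1/2}=75.894664
k: max(0,(-1)−(2))=0 … min(3+(-1),3−(2))=1
  k=0: (−1)^3·75.8947/(12)·0.8761^3·0.4821^3 = -0.476660
  k=1: (−1)^4·75.8947/(24)·0.8761^1·0.4821^5 = +0.072183
d^3_{2,-1}(1.0062) = -0.476660 +0.072183 = -0.404478
|D^3_{2,-1}|² = |d^3_{2,-1}(β)|² = (-0.404478)² = 0.163602 (the z-rotation phases have unit modulus)

P=0.1636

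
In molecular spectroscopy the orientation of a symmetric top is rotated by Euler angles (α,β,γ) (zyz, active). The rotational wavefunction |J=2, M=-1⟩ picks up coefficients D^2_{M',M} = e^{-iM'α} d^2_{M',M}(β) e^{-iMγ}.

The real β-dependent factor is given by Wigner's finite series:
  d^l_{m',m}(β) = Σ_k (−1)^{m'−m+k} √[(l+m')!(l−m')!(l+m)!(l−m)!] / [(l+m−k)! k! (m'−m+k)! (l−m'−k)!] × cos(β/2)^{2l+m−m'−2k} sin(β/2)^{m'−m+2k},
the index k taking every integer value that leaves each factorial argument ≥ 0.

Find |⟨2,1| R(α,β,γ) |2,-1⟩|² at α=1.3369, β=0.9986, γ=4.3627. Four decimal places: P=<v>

P=0.2280

Split into d^2_{1,-1}(β=0.9986) × two z-phases.
c=cos(0.9986/2)=0.877918, s=sin(0.9986/2)=0.478811; N=√[6·1·1·6]=6.000000
The bounds max(0,m−m')=0 and min(l+m,l−m')=1 give 2 terms
  k=0: (−1)^2·6.0000/(2)·0.8779^2·0.4788^2 = +0.530100
  k=1: (−1)^3·6.0000/(6)·0.8779^0·0.4788^4 = -0.052560
d^2_{1,-1}(0.9986) = +0.530100 -0.052560 = +0.477540
|D^2_{1,-1}|² = |d^2_{1,-1}(β)|² = (+0.477540)² = 0.228044 (the z-rotation phases have unit modulus)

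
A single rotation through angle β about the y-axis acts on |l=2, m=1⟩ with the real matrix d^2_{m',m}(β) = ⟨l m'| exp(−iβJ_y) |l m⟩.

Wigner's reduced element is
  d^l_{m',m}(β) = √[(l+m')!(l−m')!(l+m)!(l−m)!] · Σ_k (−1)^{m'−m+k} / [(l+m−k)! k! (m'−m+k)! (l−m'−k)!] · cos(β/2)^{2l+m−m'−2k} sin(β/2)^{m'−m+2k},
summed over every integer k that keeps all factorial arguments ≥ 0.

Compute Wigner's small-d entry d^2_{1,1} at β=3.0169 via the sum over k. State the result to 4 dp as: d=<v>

d=-0.0116

d^2_{1,1}(β=3.0169) via Wigner's sum:
With c≡cos(β/2)=0.062306 and s≡sin(β/2)=0.998057, N=[6·1·6·1]^{1/2}=6.000000
k∈{0,1} keeps every argument non-negative
  k=0: (−1)^0·6.0000/(6)·0.0623^4·0.9981^0 = +0.000015
  k=1: (−1)^1·6.0000/(2)·0.0623^2·0.9981^2 = -0.011601
d^2_{1,1}(3.0169) = +0.000015 -0.011601 = -0.011586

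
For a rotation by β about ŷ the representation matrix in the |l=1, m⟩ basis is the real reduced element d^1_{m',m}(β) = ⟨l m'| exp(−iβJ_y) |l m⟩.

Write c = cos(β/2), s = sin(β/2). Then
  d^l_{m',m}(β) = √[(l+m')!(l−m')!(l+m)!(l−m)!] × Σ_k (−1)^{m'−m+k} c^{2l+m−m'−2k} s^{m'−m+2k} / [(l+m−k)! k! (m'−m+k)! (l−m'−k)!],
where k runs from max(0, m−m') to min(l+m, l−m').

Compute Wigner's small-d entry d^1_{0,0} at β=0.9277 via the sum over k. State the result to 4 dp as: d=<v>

d^1_{0,0}(β=0.9277) via Wigner's sum:
c=cos(0.9277/2)=0.894337, s=sin(0.9277/2)=0.447395; N=√[1·1·1·1]=1.000000
k: max(0,(0)−(0))=0 … min(1+(0),1−(0))=1
  k=0: (−1)^0·1.0000/(1)·0.8943^2·0.4474^0 = +0.799838
  k=1: (−1)^1·1.0000/(1)·0.8943^0·0.4474^2 = -0.200162
d^1_{0,0}(0.9277) = +0.799838 -0.200162 = +0.599676

d=0.5997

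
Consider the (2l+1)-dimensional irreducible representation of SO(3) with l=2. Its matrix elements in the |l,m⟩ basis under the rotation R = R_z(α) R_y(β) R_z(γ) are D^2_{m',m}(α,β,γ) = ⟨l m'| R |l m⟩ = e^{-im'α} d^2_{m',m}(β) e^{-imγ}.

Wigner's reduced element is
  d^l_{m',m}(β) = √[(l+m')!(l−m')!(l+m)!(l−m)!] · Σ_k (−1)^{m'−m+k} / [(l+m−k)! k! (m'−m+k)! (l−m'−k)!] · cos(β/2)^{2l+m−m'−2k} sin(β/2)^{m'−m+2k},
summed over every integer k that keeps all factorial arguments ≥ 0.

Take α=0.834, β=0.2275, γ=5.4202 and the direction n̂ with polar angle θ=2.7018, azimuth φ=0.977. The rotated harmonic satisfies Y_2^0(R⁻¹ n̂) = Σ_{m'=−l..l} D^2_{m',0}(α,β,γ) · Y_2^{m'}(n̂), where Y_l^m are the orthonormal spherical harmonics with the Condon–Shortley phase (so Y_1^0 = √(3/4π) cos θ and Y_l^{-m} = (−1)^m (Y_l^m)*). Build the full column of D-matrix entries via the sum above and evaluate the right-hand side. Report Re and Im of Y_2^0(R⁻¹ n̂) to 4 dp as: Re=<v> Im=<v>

Need the full column D^2_{m',0} for m'=−2..2 at α=0.834, β=0.2275, γ=5.4202.
cos(β/2)=0.993537, sin(β/2)=0.113505
d^2_{-2,0}: single k=2 term ⇒ +0.031151;  D = -0.003023+0.031004i
d^2_{-1,0}: k∈[1..2] ⇒ +0.272673 -0.003559 = +0.269115;  D = +0.180823+0.199313i
d^2_{0,0}: k∈[0..2] ⇒ +0.974399 -0.050869 +0.000166 = +0.923696;  D = +0.923696+0.000000i
d^2_{1,0}: k∈[0..1] ⇒ -0.272673 +0.003559 = -0.269115;  D = -0.180823+0.199313i
d^2_{2,0}: single k=0 term ⇒ +0.031151;  D = -0.003023-0.031004i
Y_2^{m'}(θ=2.7018,φ=0.977) and Σ D·Y over m':
  (-0.0030+0.0310i)·(-0.0262-0.0649i)  (+0.1808+0.1993i)·(-0.1665+0.2467i)  (+0.9237+0.0000i)·(+0.4593+0.0000i)  (-0.1808+0.1993i)·(+0.1665+0.2467i)  (-0.0030-0.0310i)·(-0.0262+0.0649i)
Y_2^0(R⁻¹ n̂) = +0.269866+0.000000i

Re=0.2699 Im=0.0000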